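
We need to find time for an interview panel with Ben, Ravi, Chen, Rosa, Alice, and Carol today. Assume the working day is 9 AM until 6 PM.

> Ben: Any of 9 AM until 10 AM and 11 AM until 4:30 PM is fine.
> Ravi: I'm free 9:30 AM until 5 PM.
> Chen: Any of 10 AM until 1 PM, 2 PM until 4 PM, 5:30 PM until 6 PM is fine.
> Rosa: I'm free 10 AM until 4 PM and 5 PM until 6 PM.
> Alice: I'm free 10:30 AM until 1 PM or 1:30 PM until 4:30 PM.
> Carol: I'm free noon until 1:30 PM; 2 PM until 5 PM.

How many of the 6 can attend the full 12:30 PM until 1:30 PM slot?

Ben, Ravi, Rosa, and Carol can make the full 12:30-13:30 slot — that's 4.

4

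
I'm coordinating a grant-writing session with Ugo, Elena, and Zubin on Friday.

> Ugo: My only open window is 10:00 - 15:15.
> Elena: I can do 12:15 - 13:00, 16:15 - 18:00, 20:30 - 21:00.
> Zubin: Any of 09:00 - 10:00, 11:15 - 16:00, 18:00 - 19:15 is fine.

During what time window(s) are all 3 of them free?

12:15-13:00

Ugo ∩ Elena: 12:15-13:00.
Ugo ∩ Elena ∩ Zubin: 12:15-13:00.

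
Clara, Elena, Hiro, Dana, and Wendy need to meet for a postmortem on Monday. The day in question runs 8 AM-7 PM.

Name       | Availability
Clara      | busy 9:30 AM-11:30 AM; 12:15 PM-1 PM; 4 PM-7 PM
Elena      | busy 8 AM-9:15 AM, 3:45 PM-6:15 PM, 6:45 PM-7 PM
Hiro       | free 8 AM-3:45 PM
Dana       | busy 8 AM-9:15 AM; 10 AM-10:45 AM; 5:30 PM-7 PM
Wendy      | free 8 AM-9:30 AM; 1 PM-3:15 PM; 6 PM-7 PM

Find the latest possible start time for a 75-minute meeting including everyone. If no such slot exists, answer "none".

Clara free: 08:00-09:30, 11:30-12:15, 13:00-16:00 (invert busy blocks within the working day).
Elena free: 09:15-15:45, 18:15-18:45 (invert busy blocks within the working day).
Hiro free: 08:00-15:45.
Dana free: 09:15-10:00, 10:45-17:30 (invert busy blocks within the working day).
Wendy free: 08:00-09:30, 13:00-15:15, 18:00-19:00.
Clara ∩ Elena: 09:15-09:30, 11:30-12:15, 13:00-15:45.
Clara ∩ Elena ∩ Hiro: 09:15-09:30, 11:30-12:15, 13:00-15:45.
Clara ∩ Elena ∩ Hiro ∩ Dana: 09:15-09:30, 11:30-12:15, 13:00-15:45.
Clara ∩ Elena ∩ Hiro ∩ Dana ∩ Wendy: 09:15-09:30, 13:00-15:15.
So the common availability across everyone is 09:15-09:30, 13:00-15:15.
The last common window of at least 75 minutes is 13:00-15:15; a 75-minute meeting can start as late as 14:00 and still end by 15:15.

14:00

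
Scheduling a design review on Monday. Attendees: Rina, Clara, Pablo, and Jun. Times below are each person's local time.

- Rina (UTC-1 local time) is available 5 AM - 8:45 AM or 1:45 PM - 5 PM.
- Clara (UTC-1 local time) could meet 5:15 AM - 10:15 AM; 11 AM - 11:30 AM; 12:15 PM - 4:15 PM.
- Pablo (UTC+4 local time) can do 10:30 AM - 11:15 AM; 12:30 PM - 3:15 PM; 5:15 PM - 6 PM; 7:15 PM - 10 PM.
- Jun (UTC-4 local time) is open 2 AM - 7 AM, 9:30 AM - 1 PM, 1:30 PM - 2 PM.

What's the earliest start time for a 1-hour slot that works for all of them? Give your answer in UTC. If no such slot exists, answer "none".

08:30

Rina in UTC: 06:00-09:45, 14:45-18:00 (add 1h to convert from UTC-1).
Clara in UTC: 06:15-11:15, 12:00-12:30, 13:15-17:15 (add 1h to convert from UTC-1).
Pablo in UTC: 06:30-07:15, 08:30-11:15, 13:15-14:00, 15:15-18:00 (subtract 4h to convert from UTC+4).
Jun in UTC: 06:00-11:00, 13:30-17:00, 17:30-18:00 (add 4h to convert from UTC-4).
Rina ∩ Clara: 06:15-09:45, 14:45-17:15.
Rina ∩ Clara ∩ Pablo: 06:30-07:15, 08:30-09:45, 15:15-17:15.
Rina ∩ Clara ∩ Pablo ∩ Jun: 06:30-07:15, 08:30-09:45, 15:15-17:00.
Those are the intersection windows.
The first common window of at least 60 minutes is 08:30-09:45, so the earliest start is 08:30.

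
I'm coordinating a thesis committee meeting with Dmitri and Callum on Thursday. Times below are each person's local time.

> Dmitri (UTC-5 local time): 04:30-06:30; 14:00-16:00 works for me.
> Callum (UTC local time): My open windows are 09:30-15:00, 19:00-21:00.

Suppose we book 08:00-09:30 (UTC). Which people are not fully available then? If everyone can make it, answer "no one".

Callum, Dmitri

Dmitri in UTC: 09:30-11:30, 19:00-21:00 (add 5h to convert from UTC-5).
Callum in UTC: 09:30-15:00, 19:00-21:00.
Dmitri: not fully free for 08:00-09:30. Callum: not fully free for 08:00-09:30.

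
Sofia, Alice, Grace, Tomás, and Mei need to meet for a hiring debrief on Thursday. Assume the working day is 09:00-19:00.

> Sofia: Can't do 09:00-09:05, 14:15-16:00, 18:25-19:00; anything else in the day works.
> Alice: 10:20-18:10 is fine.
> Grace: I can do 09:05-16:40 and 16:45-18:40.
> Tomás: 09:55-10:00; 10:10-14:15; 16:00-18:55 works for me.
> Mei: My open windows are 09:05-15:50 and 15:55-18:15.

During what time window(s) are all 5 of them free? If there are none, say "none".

10:20-14:15, 16:00-16:40, 16:45-18:10

Sofia free: 09:05-14:15, 16:00-18:25 (invert busy blocks within the working day).
Alice free: 10:20-18:10.
Grace free: 09:05-16:40, 16:45-18:40.
Tomás free: 09:55-10:00, 10:10-14:15, 16:00-18:55.
Mei free: 09:05-15:50, 15:55-18:15.
Sofia ∩ Alice: 10:20-14:15, 16:00-18:10.
Sofia ∩ Alice ∩ Grace: 10:20-14:15, 16:00-16:40, 16:45-18:10.
Sofia ∩ Alice ∩ Grace ∩ Tomás: 10:20-14:15, 16:00-16:40, 16:45-18:10.
Sofia ∩ Alice ∩ Grace ∩ Tomás ∩ Mei: 10:20-14:15, 16:00-16:40, 16:45-18:10.
So the common availability across everyone is 10:20-14:15, 16:00-16:40, 16:45-18:10.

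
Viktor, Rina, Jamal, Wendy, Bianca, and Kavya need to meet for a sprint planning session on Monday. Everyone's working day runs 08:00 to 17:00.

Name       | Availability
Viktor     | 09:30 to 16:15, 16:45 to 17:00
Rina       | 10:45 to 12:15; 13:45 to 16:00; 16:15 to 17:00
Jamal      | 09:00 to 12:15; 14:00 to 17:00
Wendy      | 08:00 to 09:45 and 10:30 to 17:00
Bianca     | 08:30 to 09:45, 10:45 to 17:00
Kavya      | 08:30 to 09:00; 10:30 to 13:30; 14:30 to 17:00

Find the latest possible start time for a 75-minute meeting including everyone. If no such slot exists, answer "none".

14:45

Viktor ∩ Rina: 10:45-12:15, 13:45-16:00, 16:45-17:00.
Viktor ∩ Rina ∩ Jamal: 10:45-12:15, 14:00-16:00, 16:45-17:00.
Viktor ∩ Rina ∩ Jamal ∩ Wendy: 10:45-12:15, 14:00-16:00, 16:45-17:00.
Viktor ∩ Rina ∩ Jamal ∩ Wendy ∩ Bianca: 10:45-12:15, 14:00-16:00, 16:45-17:00.
Viktor ∩ Rina ∩ Jamal ∩ Wendy ∩ Bianca ∩ Kavya: 10:45-12:15, 14:30-16:00, 16:45-17:00.
So the common availability across everyone is 10:45-12:15, 14:30-16:00, 16:45-17:00.
The last common window of at least 75 minutes is 14:30-16:00; a 75-minute meeting can start as late as 14:45 and still end by 16:00.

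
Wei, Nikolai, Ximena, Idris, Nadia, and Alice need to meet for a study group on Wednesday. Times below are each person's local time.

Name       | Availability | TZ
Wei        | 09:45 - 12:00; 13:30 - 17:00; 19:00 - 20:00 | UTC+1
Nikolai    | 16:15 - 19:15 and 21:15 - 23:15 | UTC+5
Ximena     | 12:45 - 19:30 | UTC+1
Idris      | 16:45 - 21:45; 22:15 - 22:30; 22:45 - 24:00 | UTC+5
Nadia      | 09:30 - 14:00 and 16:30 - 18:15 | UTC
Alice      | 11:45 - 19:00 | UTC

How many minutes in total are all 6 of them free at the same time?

105

Wei in UTC: 08:45-11:00, 12:30-16:00, 18:00-19:00 (subtract 1h to convert from UTC+1).
Nikolai in UTC: 11:15-14:15, 16:15-18:15 (subtract 5h to convert from UTC+5).
Ximena in UTC: 11:45-18:30 (subtract 1h to convert from UTC+1).
Idris in UTC: 11:45-16:45, 17:15-17:30, 17:45-19:00 (subtract 5h to convert from UTC+5).
Nadia in UTC: 09:30-14:00, 16:30-18:15.
Alice in UTC: 11:45-19:00.
Wei ∩ Nikolai: 12:30-14:15, 18:00-18:15.
Wei ∩ Nikolai ∩ Ximena: 12:30-14:15, 18:00-18:15.
Wei ∩ Nikolai ∩ Ximena ∩ Idris: 12:30-14:15, 18:00-18:15.
Wei ∩ Nikolai ∩ Ximena ∩ Idris ∩ Nadia: 12:30-14:00, 18:00-18:15.
Wei ∩ Nikolai ∩ Ximena ∩ Idris ∩ Nadia ∩ Alice: 12:30-14:00, 18:00-18:15.
So the common availability across everyone is 12:30-14:00, 18:00-18:15.
Summing the common windows: 90 + 15 = 105 minutes.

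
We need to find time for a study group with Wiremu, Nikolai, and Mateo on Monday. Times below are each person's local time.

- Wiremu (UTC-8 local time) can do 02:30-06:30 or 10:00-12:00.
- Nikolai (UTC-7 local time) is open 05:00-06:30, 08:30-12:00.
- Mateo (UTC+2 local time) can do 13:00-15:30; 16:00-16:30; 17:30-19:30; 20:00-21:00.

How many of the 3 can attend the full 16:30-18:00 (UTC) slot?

1

Wiremu in UTC: 10:30-14:30, 18:00-20:00 (add 8h to convert from UTC-8).
Nikolai in UTC: 12:00-13:30, 15:30-19:00 (add 7h to convert from UTC-7).
Mateo in UTC: 11:00-13:30, 14:00-14:30, 15:30-17:30, 18:00-19:00 (subtract 2h to convert from UTC+2).
Nikolai can make the full 16:30-18:00 slot — that's 1.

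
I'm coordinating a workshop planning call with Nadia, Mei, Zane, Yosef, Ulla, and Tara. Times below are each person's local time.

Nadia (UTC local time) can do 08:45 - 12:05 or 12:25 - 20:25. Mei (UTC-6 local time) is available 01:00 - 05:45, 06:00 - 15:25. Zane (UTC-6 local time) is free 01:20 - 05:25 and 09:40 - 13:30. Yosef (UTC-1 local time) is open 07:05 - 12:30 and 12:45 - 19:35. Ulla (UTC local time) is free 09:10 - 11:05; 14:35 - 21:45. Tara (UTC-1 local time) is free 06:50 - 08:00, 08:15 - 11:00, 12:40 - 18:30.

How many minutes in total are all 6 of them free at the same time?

Nadia in UTC: 08:45-12:05, 12:25-20:25.
Mei in UTC: 07:00-11:45, 12:00-21:25 (add 6h to convert from UTC-6).
Zane in UTC: 07:20-11:25, 15:40-19:30 (add 6h to convert from UTC-6).
Yosef in UTC: 08:05-13:30, 13:45-20:35 (add 1h to convert from UTC-1).
Ulla in UTC: 09:10-11:05, 14:35-21:45.
Tara in UTC: 07:50-09:00, 09:15-12:00, 13:40-19:30 (add 1h to convert from UTC-1).
Nadia ∩ Mei: 08:45-11:45, 12:00-12:05, 12:25-20:25.
Nadia ∩ Mei ∩ Zane: 08:45-11:25, 15:40-19:30.
Nadia ∩ Mei ∩ Zane ∩ Yosef: 08:45-11:25, 15:40-19:30.
Nadia ∩ Mei ∩ Zane ∩ Yosef ∩ Ulla: 09:10-11:05, 15:40-19:30.
Nadia ∩ Mei ∩ Zane ∩ Yosef ∩ Ulla ∩ Tara: 09:15-11:05, 15:40-19:30.
Summing the common windows: 110 + 230 = 340 minutes.

340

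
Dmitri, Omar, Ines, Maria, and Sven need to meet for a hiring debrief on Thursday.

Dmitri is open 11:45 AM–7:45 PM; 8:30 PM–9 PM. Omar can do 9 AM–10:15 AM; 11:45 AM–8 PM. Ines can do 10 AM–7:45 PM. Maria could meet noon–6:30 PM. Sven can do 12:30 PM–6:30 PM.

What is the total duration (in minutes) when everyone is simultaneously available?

360

Dmitri ∩ Omar: 11:45-19:45.
Dmitri ∩ Omar ∩ Ines: 11:45-19:45.
Dmitri ∩ Omar ∩ Ines ∩ Maria: 12:00-18:30.
Dmitri ∩ Omar ∩ Ines ∩ Maria ∩ Sven: 12:30-18:30.
Those are the intersection windows.
That's a single block of 360 minutes.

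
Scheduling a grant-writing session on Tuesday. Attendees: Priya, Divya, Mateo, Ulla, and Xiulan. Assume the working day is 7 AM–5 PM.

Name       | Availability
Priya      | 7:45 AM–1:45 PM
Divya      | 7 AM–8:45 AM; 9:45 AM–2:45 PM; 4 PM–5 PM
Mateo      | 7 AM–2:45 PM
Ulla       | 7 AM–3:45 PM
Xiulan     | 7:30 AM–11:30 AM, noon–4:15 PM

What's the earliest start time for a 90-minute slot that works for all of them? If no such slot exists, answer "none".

09:45

Priya ∩ Divya: 07:45-08:45, 09:45-13:45.
Priya ∩ Divya ∩ Mateo: 07:45-08:45, 09:45-13:45.
Priya ∩ Divya ∩ Mateo ∩ Ulla: 07:45-08:45, 09:45-13:45.
Priya ∩ Divya ∩ Mateo ∩ Ulla ∩ Xiulan: 07:45-08:45, 09:45-11:30, 12:00-13:45.
Those are the intersection windows.
The first common window of at least 90 minutes is 09:45-11:30, so the earliest start is 09:45.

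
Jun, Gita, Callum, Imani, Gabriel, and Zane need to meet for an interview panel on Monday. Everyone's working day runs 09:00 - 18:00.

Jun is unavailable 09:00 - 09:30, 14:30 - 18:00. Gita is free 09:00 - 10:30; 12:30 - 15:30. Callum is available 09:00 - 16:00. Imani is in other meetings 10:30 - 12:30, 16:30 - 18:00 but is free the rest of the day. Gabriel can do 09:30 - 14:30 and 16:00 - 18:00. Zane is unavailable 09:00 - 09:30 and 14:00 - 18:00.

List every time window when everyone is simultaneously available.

09:30-10:30, 12:30-14:00

Jun free: 09:30-14:30 (invert busy blocks within the working day).
Gita free: 09:00-10:30, 12:30-15:30.
Callum free: 09:00-16:00.
Imani free: 09:00-10:30, 12:30-16:30 (invert busy blocks within the working day).
Gabriel free: 09:30-14:30, 16:00-18:00.
Zane free: 09:30-14:00 (invert busy blocks within the working day).
Jun ∩ Gita: 09:30-10:30, 12:30-14:30.
Jun ∩ Gita ∩ Callum: 09:30-10:30, 12:30-14:30.
Jun ∩ Gita ∩ Callum ∩ Imani: 09:30-10:30, 12:30-14:30.
Jun ∩ Gita ∩ Callum ∩ Imani ∩ Gabriel: 09:30-10:30, 12:30-14:30.
Jun ∩ Gita ∩ Callum ∩ Imani ∩ Gabriel ∩ Zane: 09:30-10:30, 12:30-14:00.
So the common availability across everyone is 09:30-10:30, 12:30-14:00.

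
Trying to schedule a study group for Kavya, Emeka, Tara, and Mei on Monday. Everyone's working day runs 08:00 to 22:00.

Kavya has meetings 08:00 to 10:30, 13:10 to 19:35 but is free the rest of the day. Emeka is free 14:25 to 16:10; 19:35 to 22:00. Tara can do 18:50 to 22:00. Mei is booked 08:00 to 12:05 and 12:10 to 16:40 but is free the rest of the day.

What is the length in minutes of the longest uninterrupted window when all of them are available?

145

Kavya free: 10:30-13:10, 19:35-22:00 (invert busy blocks within the working day).
Emeka free: 14:25-16:10, 19:35-22:00.
Tara free: 18:50-22:00.
Mei free: 12:05-12:10, 16:40-22:00 (invert busy blocks within the working day).
Kavya ∩ Emeka: 19:35-22:00.
Kavya ∩ Emeka ∩ Tara: 19:35-22:00.
Kavya ∩ Emeka ∩ Tara ∩ Mei: 19:35-22:00.
The longest is 19:35-22:00 at 145 minutes.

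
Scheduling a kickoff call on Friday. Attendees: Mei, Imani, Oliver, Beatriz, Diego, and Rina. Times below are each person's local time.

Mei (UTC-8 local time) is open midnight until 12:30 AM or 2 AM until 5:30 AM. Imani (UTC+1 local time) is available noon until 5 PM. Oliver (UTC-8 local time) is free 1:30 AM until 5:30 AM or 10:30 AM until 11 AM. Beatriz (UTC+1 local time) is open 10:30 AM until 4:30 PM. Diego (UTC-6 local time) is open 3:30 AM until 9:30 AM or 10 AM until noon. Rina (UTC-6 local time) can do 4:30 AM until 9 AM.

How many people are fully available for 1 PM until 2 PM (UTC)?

4

Mei in UTC: 08:00-08:30, 10:00-13:30 (add 8h to convert from UTC-8).
Imani in UTC: 11:00-16:00 (subtract 1h to convert from UTC+1).
Oliver in UTC: 09:30-13:30, 18:30-19:00 (add 8h to convert from UTC-8).
Beatriz in UTC: 09:30-15:30 (subtract 1h to convert from UTC+1).
Diego in UTC: 09:30-15:30, 16:00-18:00 (add 6h to convert from UTC-6).
Rina in UTC: 10:30-15:00 (add 6h to convert from UTC-6).
Imani, Beatriz, Diego, and Rina can make the full 13:00-14:00 slot — that's 4.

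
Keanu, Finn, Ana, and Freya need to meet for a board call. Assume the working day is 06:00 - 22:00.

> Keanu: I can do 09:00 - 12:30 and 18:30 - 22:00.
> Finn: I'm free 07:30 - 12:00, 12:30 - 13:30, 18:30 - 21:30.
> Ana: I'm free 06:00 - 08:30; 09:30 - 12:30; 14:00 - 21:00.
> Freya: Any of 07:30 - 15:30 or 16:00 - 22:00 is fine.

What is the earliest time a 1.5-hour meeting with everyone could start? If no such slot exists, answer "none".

Keanu ∩ Finn: 09:00-12:00, 18:30-21:30.
Keanu ∩ Finn ∩ Ana: 09:30-12:00, 18:30-21:00.
Keanu ∩ Finn ∩ Ana ∩ Freya: 09:30-12:00, 18:30-21:00.
So the common availability across everyone is 09:30-12:00, 18:30-21:00.
The first common window of at least 90 minutes is 09:30-12:00, so the earliest start is 09:30.

09:30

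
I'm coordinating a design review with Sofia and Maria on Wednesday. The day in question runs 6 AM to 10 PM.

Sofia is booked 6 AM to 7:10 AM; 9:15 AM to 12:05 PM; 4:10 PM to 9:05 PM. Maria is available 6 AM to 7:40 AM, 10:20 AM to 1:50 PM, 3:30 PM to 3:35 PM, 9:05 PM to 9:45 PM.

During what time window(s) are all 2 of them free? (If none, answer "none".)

Sofia free: 07:10-09:15, 12:05-16:10, 21:05-22:00 (invert busy blocks within the working day).
Maria free: 06:00-07:40, 10:20-13:50, 15:30-15:35, 21:05-21:45.
Sofia ∩ Maria: 07:10-07:40, 12:05-13:50, 15:30-15:35, 21:05-21:45.
Those are the intersection windows.

07:10-07:40, 12:05-13:50, 15:30-15:35, 21:05-21:45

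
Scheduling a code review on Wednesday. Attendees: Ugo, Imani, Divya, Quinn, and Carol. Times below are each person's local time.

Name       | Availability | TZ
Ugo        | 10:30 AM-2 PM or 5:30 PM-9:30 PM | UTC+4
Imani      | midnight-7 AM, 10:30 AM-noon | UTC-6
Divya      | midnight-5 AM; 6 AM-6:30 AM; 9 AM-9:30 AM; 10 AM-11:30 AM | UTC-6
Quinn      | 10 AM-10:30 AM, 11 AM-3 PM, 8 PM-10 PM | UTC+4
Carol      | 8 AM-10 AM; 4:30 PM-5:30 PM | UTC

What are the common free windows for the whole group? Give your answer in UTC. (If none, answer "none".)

08:00-10:00, 16:30-17:30

Ugo in UTC: 06:30-10:00, 13:30-17:30 (subtract 4h to convert from UTC+4).
Imani in UTC: 06:00-13:00, 16:30-18:00 (add 6h to convert from UTC-6).
Divya in UTC: 06:00-11:00, 12:00-12:30, 15:00-15:30, 16:00-17:30 (add 6h to convert from UTC-6).
Quinn in UTC: 06:00-06:30, 07:00-11:00, 16:00-18:00 (subtract 4h to convert from UTC+4).
Carol in UTC: 08:00-10:00, 16:30-17:30.
Ugo ∩ Imani: 06:30-10:00, 16:30-17:30.
Ugo ∩ Imani ∩ Divya: 06:30-10:00, 16:30-17:30.
Ugo ∩ Imani ∩ Divya ∩ Quinn: 07:00-10:00, 16:30-17:30.
Ugo ∩ Imani ∩ Divya ∩ Quinn ∩ Carol: 08:00-10:00, 16:30-17:30.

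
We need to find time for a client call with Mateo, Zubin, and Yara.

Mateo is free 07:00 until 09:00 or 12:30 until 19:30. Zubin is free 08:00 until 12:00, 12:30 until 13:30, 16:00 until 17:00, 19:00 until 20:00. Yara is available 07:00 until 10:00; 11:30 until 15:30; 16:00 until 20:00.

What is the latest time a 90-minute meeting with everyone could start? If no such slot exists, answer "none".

none

Mateo ∩ Zubin: 08:00-09:00, 12:30-13:30, 16:00-17:00, 19:00-19:30.
Mateo ∩ Zubin ∩ Yara: 08:00-09:00, 12:30-13:30, 16:00-17:00, 19:00-19:30.
No common window is at least 90 minutes long.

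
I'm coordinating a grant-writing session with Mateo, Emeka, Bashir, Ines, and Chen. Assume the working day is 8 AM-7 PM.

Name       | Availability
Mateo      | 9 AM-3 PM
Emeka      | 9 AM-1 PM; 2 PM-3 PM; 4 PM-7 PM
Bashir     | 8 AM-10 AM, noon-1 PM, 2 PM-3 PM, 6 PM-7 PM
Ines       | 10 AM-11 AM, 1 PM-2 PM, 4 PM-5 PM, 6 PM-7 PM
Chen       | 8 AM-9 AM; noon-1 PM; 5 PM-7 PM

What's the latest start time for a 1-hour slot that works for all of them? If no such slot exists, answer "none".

none

Mateo ∩ Emeka: 09:00-13:00, 14:00-15:00.
Mateo ∩ Emeka ∩ Bashir: 09:00-10:00, 12:00-13:00, 14:00-15:00.
Mateo ∩ Emeka ∩ Bashir ∩ Ines: ∅.
Mateo ∩ Emeka ∩ Bashir ∩ Ines ∩ Chen: ∅.
There is no time when everyone is free.
No common window is at least 60 minutes long.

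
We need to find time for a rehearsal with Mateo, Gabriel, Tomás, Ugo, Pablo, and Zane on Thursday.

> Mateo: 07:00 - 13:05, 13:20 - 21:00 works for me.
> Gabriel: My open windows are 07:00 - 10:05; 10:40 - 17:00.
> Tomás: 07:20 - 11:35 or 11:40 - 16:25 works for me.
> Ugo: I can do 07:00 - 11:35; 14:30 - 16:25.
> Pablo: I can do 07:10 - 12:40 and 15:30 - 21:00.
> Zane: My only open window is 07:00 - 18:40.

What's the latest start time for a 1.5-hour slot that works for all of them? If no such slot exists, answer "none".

08:35

Mateo ∩ Gabriel: 07:00-10:05, 10:40-13:05, 13:20-17:00.
Mateo ∩ Gabriel ∩ Tomás: 07:20-10:05, 10:40-11:35, 11:40-13:05, 13:20-16:25.
Mateo ∩ Gabriel ∩ Tomás ∩ Ugo: 07:20-10:05, 10:40-11:35, 14:30-16:25.
Mateo ∩ Gabriel ∩ Tomás ∩ Ugo ∩ Pablo: 07:20-10:05, 10:40-11:35, 15:30-16:25.
Mateo ∩ Gabriel ∩ Tomás ∩ Ugo ∩ Pablo ∩ Zane: 07:20-10:05, 10:40-11:35, 15:30-16:25.
The last common window of at least 90 minutes is 07:20-10:05; a 90-minute meeting can start as late as 08:35 and still end by 10:05.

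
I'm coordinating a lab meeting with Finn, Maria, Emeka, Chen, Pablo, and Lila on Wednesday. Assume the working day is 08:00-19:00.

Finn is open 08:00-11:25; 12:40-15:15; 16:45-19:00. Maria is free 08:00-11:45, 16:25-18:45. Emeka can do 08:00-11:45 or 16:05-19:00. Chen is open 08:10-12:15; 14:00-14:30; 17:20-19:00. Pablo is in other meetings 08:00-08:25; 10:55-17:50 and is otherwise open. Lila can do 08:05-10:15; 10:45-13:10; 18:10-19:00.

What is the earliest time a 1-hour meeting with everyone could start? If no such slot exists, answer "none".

Finn free: 08:00-11:25, 12:40-15:15, 16:45-19:00.
Maria free: 08:00-11:45, 16:25-18:45.
Emeka free: 08:00-11:45, 16:05-19:00.
Chen free: 08:10-12:15, 14:00-14:30, 17:20-19:00.
Pablo free: 08:25-10:55, 17:50-19:00 (invert busy blocks within the working day).
Lila free: 08:05-10:15, 10:45-13:10, 18:10-19:00.
Finn ∩ Maria: 08:00-11:25, 16:45-18:45.
Finn ∩ Maria ∩ Emeka: 08:00-11:25, 16:45-18:45.
Finn ∩ Maria ∩ Emeka ∩ Chen: 08:10-11:25, 17:20-18:45.
Finn ∩ Maria ∩ Emeka ∩ Chen ∩ Pablo: 08:25-10:55, 17:50-18:45.
Finn ∩ Maria ∩ Emeka ∩ Chen ∩ Pablo ∩ Lila: 08:25-10:15, 10:45-10:55, 18:10-18:45.
The first common window of at least 60 minutes is 08:25-10:15, so the earliest start is 08:25.

08:25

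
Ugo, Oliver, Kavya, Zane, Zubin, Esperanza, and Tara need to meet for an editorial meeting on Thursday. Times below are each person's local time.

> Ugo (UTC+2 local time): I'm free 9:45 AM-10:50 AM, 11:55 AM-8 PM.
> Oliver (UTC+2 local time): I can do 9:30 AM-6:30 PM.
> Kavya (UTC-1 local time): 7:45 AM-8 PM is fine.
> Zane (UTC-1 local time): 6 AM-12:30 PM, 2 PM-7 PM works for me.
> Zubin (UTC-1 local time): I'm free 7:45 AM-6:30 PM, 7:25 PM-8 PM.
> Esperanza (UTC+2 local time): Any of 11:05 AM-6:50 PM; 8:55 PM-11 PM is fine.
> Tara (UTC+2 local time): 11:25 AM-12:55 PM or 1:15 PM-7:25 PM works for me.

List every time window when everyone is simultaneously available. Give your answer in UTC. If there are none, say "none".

Ugo in UTC: 07:45-08:50, 09:55-18:00 (subtract 2h to convert from UTC+2).
Oliver in UTC: 07:30-16:30 (subtract 2h to convert from UTC+2).
Kavya in UTC: 08:45-21:00 (add 1h to convert from UTC-1).
Zane in UTC: 07:00-13:30, 15:00-20:00 (add 1h to convert from UTC-1).
Zubin in UTC: 08:45-19:30, 20:25-21:00 (add 1h to convert from UTC-1).
Esperanza in UTC: 09:05-16:50, 18:55-21:00 (subtract 2h to convert from UTC+2).
Tara in UTC: 09:25-10:55, 11:15-17:25 (subtract 2h to convert from UTC+2).
Ugo ∩ Oliver: 07:45-08:50, 09:55-16:30.
Ugo ∩ Oliver ∩ Kavya: 08:45-08:50, 09:55-16:30.
Ugo ∩ Oliver ∩ Kavya ∩ Zane: 08:45-08:50, 09:55-13:30, 15:00-16:30.
Ugo ∩ Oliver ∩ Kavya ∩ Zane ∩ Zubin: 08:45-08:50, 09:55-13:30, 15:00-16:30.
Ugo ∩ Oliver ∩ Kavya ∩ Zane ∩ Zubin ∩ Esperanza: 09:55-13:30, 15:00-16:30.
Ugo ∩ Oliver ∩ Kavya ∩ Zane ∩ Zubin ∩ Esperanza ∩ Tara: 09:55-10:55, 11:15-13:30, 15:00-16:30.
Those are the intersection windows.

09:55-10:55, 11:15-13:30, 15:00-16:30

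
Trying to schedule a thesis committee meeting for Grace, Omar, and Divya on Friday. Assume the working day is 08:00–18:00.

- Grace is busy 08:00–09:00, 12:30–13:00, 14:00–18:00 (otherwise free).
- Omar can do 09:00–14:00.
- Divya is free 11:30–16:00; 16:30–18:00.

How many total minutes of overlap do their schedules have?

Grace free: 09:00-12:30, 13:00-14:00 (invert busy blocks within the working day).
Omar free: 09:00-14:00.
Divya free: 11:30-16:00, 16:30-18:00.
Grace ∩ Omar: 09:00-12:30, 13:00-14:00.
Grace ∩ Omar ∩ Divya: 11:30-12:30, 13:00-14:00.
Summing the common windows: 60 + 60 = 120 minutes.

120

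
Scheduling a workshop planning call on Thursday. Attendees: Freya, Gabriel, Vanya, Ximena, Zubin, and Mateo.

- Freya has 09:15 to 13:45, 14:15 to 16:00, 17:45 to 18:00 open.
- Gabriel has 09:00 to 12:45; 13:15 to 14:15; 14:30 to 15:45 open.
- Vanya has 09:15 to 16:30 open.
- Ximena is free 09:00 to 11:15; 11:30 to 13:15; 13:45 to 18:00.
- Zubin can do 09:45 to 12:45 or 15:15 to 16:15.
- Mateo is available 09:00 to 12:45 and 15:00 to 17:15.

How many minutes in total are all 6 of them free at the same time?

195

Freya ∩ Gabriel: 09:15-12:45, 13:15-13:45, 14:30-15:45.
Freya ∩ Gabriel ∩ Vanya: 09:15-12:45, 13:15-13:45, 14:30-15:45.
Freya ∩ Gabriel ∩ Vanya ∩ Ximena: 09:15-11:15, 11:30-12:45, 14:30-15:45.
Freya ∩ Gabriel ∩ Vanya ∩ Ximena ∩ Zubin: 09:45-11:15, 11:30-12:45, 15:15-15:45.
Freya ∩ Gabriel ∩ Vanya ∩ Ximena ∩ Zubin ∩ Mateo: 09:45-11:15, 11:30-12:45, 15:15-15:45.
So the common availability across everyone is 09:45-11:15, 11:30-12:45, 15:15-15:45.
Summing the common windows: 90 + 75 + 30 = 195 minutes.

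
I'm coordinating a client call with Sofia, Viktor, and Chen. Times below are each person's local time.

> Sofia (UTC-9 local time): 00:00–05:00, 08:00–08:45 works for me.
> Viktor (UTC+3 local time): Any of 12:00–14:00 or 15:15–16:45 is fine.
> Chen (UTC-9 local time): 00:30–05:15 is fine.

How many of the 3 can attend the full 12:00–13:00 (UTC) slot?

Sofia in UTC: 09:00-14:00, 17:00-17:45 (add 9h to convert from UTC-9).
Viktor in UTC: 09:00-11:00, 12:15-13:45 (subtract 3h to convert from UTC+3).
Chen in UTC: 09:30-14:15 (add 9h to convert from UTC-9).
Sofia and Chen can make the full 12:00-13:00 slot — that's 2.

2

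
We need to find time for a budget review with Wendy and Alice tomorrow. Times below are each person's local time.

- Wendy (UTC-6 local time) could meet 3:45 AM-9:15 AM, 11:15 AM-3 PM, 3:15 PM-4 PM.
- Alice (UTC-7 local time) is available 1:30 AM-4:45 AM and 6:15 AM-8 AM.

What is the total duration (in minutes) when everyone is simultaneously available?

225

Wendy in UTC: 09:45-15:15, 17:15-21:00, 21:15-22:00 (add 6h to convert from UTC-6).
Alice in UTC: 08:30-11:45, 13:15-15:00 (add 7h to convert from UTC-7).
Wendy ∩ Alice: 09:45-11:45, 13:15-15:00.
Summing the common windows: 120 + 105 = 225 minutes.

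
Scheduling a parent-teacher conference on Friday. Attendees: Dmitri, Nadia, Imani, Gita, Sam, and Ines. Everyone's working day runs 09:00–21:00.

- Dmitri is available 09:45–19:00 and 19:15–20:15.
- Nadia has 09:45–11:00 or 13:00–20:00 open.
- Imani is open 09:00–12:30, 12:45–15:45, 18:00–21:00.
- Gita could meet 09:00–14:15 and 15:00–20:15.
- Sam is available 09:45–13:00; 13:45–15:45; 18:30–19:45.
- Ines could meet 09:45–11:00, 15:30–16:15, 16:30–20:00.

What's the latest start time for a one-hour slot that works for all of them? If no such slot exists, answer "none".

Dmitri ∩ Nadia: 09:45-11:00, 13:00-19:00, 19:15-20:00.
Dmitri ∩ Nadia ∩ Imani: 09:45-11:00, 13:00-15:45, 18:00-19:00, 19:15-20:00.
Dmitri ∩ Nadia ∩ Imani ∩ Gita: 09:45-11:00, 13:00-14:15, 15:00-15:45, 18:00-19:00, 19:15-20:00.
Dmitri ∩ Nadia ∩ Imani ∩ Gita ∩ Sam: 09:45-11:00, 13:45-14:15, 15:00-15:45, 18:30-19:00, 19:15-19:45.
Dmitri ∩ Nadia ∩ Imani ∩ Gita ∩ Sam ∩ Ines: 09:45-11:00, 15:30-15:45, 18:30-19:00, 19:15-19:45.
The last common window of at least 60 minutes is 09:45-11:00; a 60-minute meeting can start as late as 10:00 and still end by 11:00.

10:00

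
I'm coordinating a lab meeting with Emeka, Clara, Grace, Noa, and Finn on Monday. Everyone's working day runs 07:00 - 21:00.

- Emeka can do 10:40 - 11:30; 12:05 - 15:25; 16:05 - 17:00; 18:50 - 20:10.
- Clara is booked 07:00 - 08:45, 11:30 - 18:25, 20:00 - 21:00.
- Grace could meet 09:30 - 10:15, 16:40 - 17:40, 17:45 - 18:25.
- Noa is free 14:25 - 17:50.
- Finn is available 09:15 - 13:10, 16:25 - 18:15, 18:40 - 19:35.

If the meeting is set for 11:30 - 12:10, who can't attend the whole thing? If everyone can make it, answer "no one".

Clara, Emeka, Grace, Noa

Emeka free: 10:40-11:30, 12:05-15:25, 16:05-17:00, 18:50-20:10.
Clara free: 08:45-11:30, 18:25-20:00 (invert busy blocks within the working day).
Grace free: 09:30-10:15, 16:40-17:40, 17:45-18:25.
Noa free: 14:25-17:50.
Finn free: 09:15-13:10, 16:25-18:15, 18:40-19:35.
Emeka: not fully free for 11:30-12:10. Clara: not fully free for 11:30-12:10. Grace: not fully free for 11:30-12:10. Noa: not fully free for 11:30-12:10. Finn: free for 11:30-12:10.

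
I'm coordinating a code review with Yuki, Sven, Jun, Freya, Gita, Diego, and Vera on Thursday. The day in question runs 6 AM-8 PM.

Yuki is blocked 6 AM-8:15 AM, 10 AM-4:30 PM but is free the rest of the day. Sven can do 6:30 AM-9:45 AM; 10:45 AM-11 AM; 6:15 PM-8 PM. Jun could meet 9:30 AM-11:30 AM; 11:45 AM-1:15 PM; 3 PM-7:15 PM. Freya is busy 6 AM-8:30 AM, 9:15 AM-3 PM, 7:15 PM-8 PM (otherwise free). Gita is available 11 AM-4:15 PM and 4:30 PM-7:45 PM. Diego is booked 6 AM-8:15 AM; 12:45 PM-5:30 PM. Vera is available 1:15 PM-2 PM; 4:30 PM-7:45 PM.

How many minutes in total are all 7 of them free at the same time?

60

Yuki free: 08:15-10:00, 16:30-20:00 (invert busy blocks within the working day).
Sven free: 06:30-09:45, 10:45-11:00, 18:15-20:00.
Jun free: 09:30-11:30, 11:45-13:15, 15:00-19:15.
Freya free: 08:30-09:15, 15:00-19:15 (invert busy blocks within the working day).
Gita free: 11:00-16:15, 16:30-19:45.
Diego free: 08:15-12:45, 17:30-20:00 (invert busy blocks within the working day).
Vera free: 13:15-14:00, 16:30-19:45.
Yuki ∩ Sven: 08:15-09:45, 18:15-20:00.
Yuki ∩ Sven ∩ Jun: 09:30-09:45, 18:15-19:15.
Yuki ∩ Sven ∩ Jun ∩ Freya: 18:15-19:15.
Yuki ∩ Sven ∩ Jun ∩ Freya ∩ Gita: 18:15-19:15.
Yuki ∩ Sven ∩ Jun ∩ Freya ∩ Gita ∩ Diego: 18:15-19:15.
Yuki ∩ Sven ∩ Jun ∩ Freya ∩ Gita ∩ Diego ∩ Vera: 18:15-19:15.
Those are the intersection windows.
That's a single block of 60 minutes.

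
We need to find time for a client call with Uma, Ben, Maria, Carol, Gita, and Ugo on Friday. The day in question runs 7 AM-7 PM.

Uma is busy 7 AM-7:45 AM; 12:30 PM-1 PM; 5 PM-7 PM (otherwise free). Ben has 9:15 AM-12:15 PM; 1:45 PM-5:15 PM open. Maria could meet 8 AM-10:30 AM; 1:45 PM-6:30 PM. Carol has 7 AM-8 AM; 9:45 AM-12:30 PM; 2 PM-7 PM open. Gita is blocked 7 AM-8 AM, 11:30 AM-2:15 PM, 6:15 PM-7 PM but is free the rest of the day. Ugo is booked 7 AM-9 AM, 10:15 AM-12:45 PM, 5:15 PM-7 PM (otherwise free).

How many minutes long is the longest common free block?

Uma free: 07:45-12:30, 13:00-17:00 (invert busy blocks within the working day).
Ben free: 09:15-12:15, 13:45-17:15.
Maria free: 08:00-10:30, 13:45-18:30.
Carol free: 07:00-08:00, 09:45-12:30, 14:00-19:00.
Gita free: 08:00-11:30, 14:15-18:15 (invert busy blocks within the working day).
Ugo free: 09:00-10:15, 12:45-17:15 (invert busy blocks within the working day).
Uma ∩ Ben: 09:15-12:15, 13:45-17:00.
Uma ∩ Ben ∩ Maria: 09:15-10:30, 13:45-17:00.
Uma ∩ Ben ∩ Maria ∩ Carol: 09:45-10:30, 14:00-17:00.
Uma ∩ Ben ∩ Maria ∩ Carol ∩ Gita: 09:45-10:30, 14:15-17:00.
Uma ∩ Ben ∩ Maria ∩ Carol ∩ Gita ∩ Ugo: 09:45-10:15, 14:15-17:00.
The longest is 14:15-17:00 at 165 minutes.

165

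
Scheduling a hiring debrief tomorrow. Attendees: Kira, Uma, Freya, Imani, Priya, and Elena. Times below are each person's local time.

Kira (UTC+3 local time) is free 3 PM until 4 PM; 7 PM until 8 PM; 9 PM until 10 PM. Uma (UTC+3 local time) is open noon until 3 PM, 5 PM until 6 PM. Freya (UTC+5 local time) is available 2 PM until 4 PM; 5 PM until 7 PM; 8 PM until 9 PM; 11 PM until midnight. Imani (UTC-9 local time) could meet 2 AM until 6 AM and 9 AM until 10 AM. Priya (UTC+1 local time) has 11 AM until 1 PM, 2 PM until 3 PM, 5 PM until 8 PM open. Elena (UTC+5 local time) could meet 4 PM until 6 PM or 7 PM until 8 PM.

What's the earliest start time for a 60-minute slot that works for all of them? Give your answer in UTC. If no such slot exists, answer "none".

none

Kira in UTC: 12:00-13:00, 16:00-17:00, 18:00-19:00 (subtract 3h to convert from UTC+3).
Uma in UTC: 09:00-12:00, 14:00-15:00 (subtract 3h to convert from UTC+3).
Freya in UTC: 09:00-11:00, 12:00-14:00, 15:00-16:00, 18:00-19:00 (subtract 5h to convert from UTC+5).
Imani in UTC: 11:00-15:00, 18:00-19:00 (add 9h to convert from UTC-9).
Priya in UTC: 10:00-12:00, 13:00-14:00, 16:00-19:00 (subtract 1h to convert from UTC+1).
Elena in UTC: 11:00-13:00, 14:00-15:00 (subtract 5h to convert from UTC+5).
Kira ∩ Uma: ∅.
Kira ∩ Uma ∩ Freya: ∅.
Kira ∩ Uma ∩ Freya ∩ Imani: ∅.
Kira ∩ Uma ∩ Freya ∩ Imani ∩ Priya: ∅.
Kira ∩ Uma ∩ Freya ∩ Imani ∩ Priya ∩ Elena: ∅.
There is no time when everyone is free.
No common window is at least 60 minutes long.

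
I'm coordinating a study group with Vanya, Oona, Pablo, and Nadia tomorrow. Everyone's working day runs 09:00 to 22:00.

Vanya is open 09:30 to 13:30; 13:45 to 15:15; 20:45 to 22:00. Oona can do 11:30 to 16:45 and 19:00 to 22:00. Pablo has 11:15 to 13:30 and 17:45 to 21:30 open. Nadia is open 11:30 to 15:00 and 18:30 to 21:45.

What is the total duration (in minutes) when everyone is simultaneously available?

165

Vanya ∩ Oona: 11:30-13:30, 13:45-15:15, 20:45-22:00.
Vanya ∩ Oona ∩ Pablo: 11:30-13:30, 20:45-21:30.
Vanya ∩ Oona ∩ Pablo ∩ Nadia: 11:30-13:30, 20:45-21:30.
Summing the common windows: 120 + 45 = 165 minutes.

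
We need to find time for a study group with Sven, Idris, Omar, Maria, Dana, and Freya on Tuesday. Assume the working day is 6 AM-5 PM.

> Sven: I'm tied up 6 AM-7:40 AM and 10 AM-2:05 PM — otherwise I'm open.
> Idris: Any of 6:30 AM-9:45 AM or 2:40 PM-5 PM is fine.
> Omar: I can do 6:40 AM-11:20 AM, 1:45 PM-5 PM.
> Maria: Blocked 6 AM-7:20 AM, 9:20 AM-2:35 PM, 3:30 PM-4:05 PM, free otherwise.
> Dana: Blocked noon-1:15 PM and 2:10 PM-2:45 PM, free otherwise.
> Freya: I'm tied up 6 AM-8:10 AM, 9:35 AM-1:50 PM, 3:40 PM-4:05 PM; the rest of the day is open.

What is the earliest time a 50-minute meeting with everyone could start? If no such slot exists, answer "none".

Sven free: 07:40-10:00, 14:05-17:00 (invert busy blocks within the working day).
Idris free: 06:30-09:45, 14:40-17:00.
Omar free: 06:40-11:20, 13:45-17:00.
Maria free: 07:20-09:20, 14:35-15:30, 16:05-17:00 (invert busy blocks within the working day).
Dana free: 06:00-12:00, 13:15-14:10, 14:45-17:00 (invert busy blocks within the working day).
Freya free: 08:10-09:35, 13:50-15:40, 16:05-17:00 (invert busy blocks within the working day).
Sven ∩ Idris: 07:40-09:45, 14:40-17:00.
Sven ∩ Idris ∩ Omar: 07:40-09:45, 14:40-17:00.
Sven ∩ Idris ∩ Omar ∩ Maria: 07:40-09:20, 14:40-15:30, 16:05-17:00.
Sven ∩ Idris ∩ Omar ∩ Maria ∩ Dana: 07:40-09:20, 14:45-15:30, 16:05-17:00.
Sven ∩ Idris ∩ Omar ∩ Maria ∩ Dana ∩ Freya: 08:10-09:20, 14:45-15:30, 16:05-17:00.
The first common window of at least 50 minutes is 08:10-09:20, so the earliest start is 08:10.

08:10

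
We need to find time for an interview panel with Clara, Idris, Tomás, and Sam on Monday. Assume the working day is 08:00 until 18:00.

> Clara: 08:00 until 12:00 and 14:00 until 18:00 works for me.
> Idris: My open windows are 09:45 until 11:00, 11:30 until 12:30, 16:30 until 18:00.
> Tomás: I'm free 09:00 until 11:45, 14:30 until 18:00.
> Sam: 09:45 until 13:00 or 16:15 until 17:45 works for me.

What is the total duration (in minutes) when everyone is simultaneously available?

Clara ∩ Idris: 09:45-11:00, 11:30-12:00, 16:30-18:00.
Clara ∩ Idris ∩ Tomás: 09:45-11:00, 11:30-11:45, 16:30-18:00.
Clara ∩ Idris ∩ Tomás ∩ Sam: 09:45-11:00, 11:30-11:45, 16:30-17:45.
Summing the common windows: 75 + 15 + 75 = 165 minutes.

165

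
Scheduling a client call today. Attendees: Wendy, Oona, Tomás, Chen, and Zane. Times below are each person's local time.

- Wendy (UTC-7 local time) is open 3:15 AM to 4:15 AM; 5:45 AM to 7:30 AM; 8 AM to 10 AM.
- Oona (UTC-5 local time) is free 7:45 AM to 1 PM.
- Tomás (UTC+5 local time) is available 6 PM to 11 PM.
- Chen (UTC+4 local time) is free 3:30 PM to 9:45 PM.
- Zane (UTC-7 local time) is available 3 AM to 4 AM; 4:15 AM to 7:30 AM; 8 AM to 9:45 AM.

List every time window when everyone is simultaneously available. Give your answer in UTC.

13:00-14:30, 15:00-16:45

Wendy in UTC: 10:15-11:15, 12:45-14:30, 15:00-17:00 (add 7h to convert from UTC-7).
Oona in UTC: 12:45-18:00 (add 5h to convert from UTC-5).
Tomás in UTC: 13:00-18:00 (subtract 5h to convert from UTC+5).
Chen in UTC: 11:30-17:45 (subtract 4h to convert from UTC+4).
Zane in UTC: 10:00-11:00, 11:15-14:30, 15:00-16:45 (add 7h to convert from UTC-7).
Wendy ∩ Oona: 12:45-14:30, 15:00-17:00.
Wendy ∩ Oona ∩ Tomás: 13:00-14:30, 15:00-17:00.
Wendy ∩ Oona ∩ Tomás ∩ Chen: 13:00-14:30, 15:00-17:00.
Wendy ∩ Oona ∩ Tomás ∩ Chen ∩ Zane: 13:00-14:30, 15:00-16:45.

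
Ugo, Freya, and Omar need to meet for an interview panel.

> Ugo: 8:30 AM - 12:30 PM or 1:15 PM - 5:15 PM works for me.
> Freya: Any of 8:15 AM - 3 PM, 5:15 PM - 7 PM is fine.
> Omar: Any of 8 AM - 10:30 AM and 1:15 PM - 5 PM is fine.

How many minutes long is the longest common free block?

Ugo ∩ Freya: 08:30-12:30, 13:15-15:00.
Ugo ∩ Freya ∩ Omar: 08:30-10:30, 13:15-15:00.
The longest is 08:30-10:30 at 120 minutes.

120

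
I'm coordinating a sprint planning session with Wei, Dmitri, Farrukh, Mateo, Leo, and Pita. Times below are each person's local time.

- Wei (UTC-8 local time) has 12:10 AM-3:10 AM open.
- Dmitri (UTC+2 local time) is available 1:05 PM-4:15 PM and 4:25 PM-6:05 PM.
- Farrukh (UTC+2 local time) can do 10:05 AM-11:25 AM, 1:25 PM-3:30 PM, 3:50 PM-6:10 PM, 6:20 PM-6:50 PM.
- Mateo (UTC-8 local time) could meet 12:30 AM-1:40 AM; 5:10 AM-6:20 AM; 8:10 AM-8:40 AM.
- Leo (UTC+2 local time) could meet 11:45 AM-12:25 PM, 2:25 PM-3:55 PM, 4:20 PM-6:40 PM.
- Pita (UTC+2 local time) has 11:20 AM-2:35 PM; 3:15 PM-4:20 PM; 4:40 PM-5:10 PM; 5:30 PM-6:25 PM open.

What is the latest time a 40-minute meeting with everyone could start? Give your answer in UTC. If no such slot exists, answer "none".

Wei in UTC: 08:10-11:10 (add 8h to convert from UTC-8).
Dmitri in UTC: 11:05-14:15, 14:25-16:05 (subtract 2h to convert from UTC+2).
Farrukh in UTC: 08:05-09:25, 11:25-13:30, 13:50-16:10, 16:20-16:50 (subtract 2h to convert from UTC+2).
Mateo in UTC: 08:30-09:40, 13:10-14:20, 16:10-16:40 (add 8h to convert from UTC-8).
Leo in UTC: 09:45-10:25, 12:25-13:55, 14:20-16:40 (subtract 2h to convert from UTC+2).
Pita in UTC: 09:20-12:35, 13:15-14:20, 14:40-15:10, 15:30-16:25 (subtract 2h to convert from UTC+2).
Wei ∩ Dmitri: 11:05-11:10.
Wei ∩ Dmitri ∩ Farrukh: ∅.
Wei ∩ Dmitri ∩ Farrukh ∩ Mateo: ∅.
Wei ∩ Dmitri ∩ Farrukh ∩ Mateo ∩ Leo: ∅.
Wei ∩ Dmitri ∩ Farrukh ∩ Mateo ∩ Leo ∩ Pita: ∅.
There is no time when everyone is free.
No common window is at least 40 minutes long.

none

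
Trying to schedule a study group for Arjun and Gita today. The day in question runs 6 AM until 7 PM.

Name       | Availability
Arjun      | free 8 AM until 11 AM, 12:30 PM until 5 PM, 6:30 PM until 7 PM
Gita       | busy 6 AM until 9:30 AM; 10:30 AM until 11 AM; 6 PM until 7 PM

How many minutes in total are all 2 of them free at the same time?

Arjun free: 08:00-11:00, 12:30-17:00, 18:30-19:00.
Gita free: 09:30-10:30, 11:00-18:00 (invert busy blocks within the working day).
Arjun ∩ Gita: 09:30-10:30, 12:30-17:00.
Summing the common windows: 60 + 270 = 330 minutes.

330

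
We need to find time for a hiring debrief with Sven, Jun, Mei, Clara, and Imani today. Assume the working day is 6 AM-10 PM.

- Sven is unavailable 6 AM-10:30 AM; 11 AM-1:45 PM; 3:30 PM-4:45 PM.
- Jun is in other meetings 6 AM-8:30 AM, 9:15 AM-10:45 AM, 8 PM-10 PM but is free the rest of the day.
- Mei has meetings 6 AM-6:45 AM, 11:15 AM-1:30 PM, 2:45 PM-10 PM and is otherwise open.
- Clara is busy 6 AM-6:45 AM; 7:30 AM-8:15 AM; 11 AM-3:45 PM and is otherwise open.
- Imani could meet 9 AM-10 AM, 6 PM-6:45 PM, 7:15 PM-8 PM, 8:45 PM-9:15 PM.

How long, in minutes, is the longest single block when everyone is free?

0

Sven free: 10:30-11:00, 13:45-15:30, 16:45-22:00 (invert busy blocks within the working day).
Jun free: 08:30-09:15, 10:45-20:00 (invert busy blocks within the working day).
Mei free: 06:45-11:15, 13:30-14:45 (invert busy blocks within the working day).
Clara free: 06:45-07:30, 08:15-11:00, 15:45-22:00 (invert busy blocks within the working day).
Imani free: 09:00-10:00, 18:00-18:45, 19:15-20:00, 20:45-21:15.
Sven ∩ Jun: 10:45-11:00, 13:45-15:30, 16:45-20:00.
Sven ∩ Jun ∩ Mei: 10:45-11:00, 13:45-14:45.
Sven ∩ Jun ∩ Mei ∩ Clara: 10:45-11:00.
Sven ∩ Jun ∩ Mei ∩ Clara ∩ Imani: ∅.
There is no time when everyone is free.
No common window exists, so the longest block is 0 minutes.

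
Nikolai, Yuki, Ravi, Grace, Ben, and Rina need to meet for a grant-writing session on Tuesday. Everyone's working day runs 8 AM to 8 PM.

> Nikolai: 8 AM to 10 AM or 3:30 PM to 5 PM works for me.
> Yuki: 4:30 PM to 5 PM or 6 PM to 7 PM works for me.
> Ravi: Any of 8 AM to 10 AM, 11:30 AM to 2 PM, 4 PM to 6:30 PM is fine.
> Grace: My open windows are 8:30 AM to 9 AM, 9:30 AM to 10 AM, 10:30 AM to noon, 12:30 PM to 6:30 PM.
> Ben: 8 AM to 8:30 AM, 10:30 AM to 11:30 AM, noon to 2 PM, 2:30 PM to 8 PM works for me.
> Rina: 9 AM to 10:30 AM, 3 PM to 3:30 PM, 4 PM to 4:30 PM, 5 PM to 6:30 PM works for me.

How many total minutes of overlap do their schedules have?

0

Nikolai ∩ Yuki: 16:30-17:00.
Nikolai ∩ Yuki ∩ Ravi: 16:30-17:00.
Nikolai ∩ Yuki ∩ Ravi ∩ Grace: 16:30-17:00.
Nikolai ∩ Yuki ∩ Ravi ∩ Grace ∩ Ben: 16:30-17:00.
Nikolai ∩ Yuki ∩ Ravi ∩ Grace ∩ Ben ∩ Rina: ∅.
There is no time when everyone is free.
There is no common window, so the total is 0 minutes.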